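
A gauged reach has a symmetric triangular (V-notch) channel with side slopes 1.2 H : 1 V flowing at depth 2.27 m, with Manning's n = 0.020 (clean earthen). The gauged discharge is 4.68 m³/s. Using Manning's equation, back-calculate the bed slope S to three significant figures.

A = z·y² = 1.2×2.27² = 6.183 m²
P = 2y√(1+z²) = 2×2.27×√(1+1.2²) = 7.092 m
R = A/P = 6.183/7.092 = 0.8719 m
S = (Q·n / (1·A·R^(2/3)))² = (4.68×0.020 / (1×6.183×0.9127))² = 0.0002751

0.000275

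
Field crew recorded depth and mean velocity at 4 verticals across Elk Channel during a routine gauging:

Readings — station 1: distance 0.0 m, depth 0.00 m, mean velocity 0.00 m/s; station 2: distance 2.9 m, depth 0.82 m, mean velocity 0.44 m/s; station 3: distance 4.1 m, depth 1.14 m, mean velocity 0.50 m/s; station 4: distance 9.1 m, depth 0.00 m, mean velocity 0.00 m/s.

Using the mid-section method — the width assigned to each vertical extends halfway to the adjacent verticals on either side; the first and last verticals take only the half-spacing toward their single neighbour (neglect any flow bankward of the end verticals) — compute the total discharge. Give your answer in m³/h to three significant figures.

w_2 = (4.1 − 0.0)/2 = 2.05 m; q_2 = 0.44 × 0.82 × 2.05 = 0.7396 m³/s
w_3 = (9.1 − 2.9)/2 = 3.1 m; q_3 = 0.50 × 1.14 × 3.1 = 1.767 m³/s
Stations 1, 4 contribute zero (depth or velocity is 0).
Q = Σ qᵢ = 2.507 m³/s
= 2.507 × 3600 = 9024 m³/h

9020 m³/h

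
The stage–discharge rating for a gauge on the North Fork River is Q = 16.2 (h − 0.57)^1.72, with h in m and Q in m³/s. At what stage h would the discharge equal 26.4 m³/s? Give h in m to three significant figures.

h − h₀ = (Q/C)^(1/b) = (26.4/16.2)^(1/1.72) = 1.328 m
h = 0.57 + 1.328 = 1.898 m

1.90 m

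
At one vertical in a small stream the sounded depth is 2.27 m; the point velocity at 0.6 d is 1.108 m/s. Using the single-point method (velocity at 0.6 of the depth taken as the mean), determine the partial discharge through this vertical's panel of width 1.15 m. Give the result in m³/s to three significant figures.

2.89 m³/s

v̄ = v₀.₆ = 1.108 m/s
q = v̄ × d × w = 1.108 × 2.27 × 1.15 = 2.892 m³/s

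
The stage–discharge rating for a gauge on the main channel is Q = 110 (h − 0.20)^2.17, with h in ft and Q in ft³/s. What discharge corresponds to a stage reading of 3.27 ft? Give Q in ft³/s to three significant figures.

Q = 110 × (3.27 − 0.20)^2.17 = 110 × 3.07^2.17 = 1255 ft³/s

1250 ft³/s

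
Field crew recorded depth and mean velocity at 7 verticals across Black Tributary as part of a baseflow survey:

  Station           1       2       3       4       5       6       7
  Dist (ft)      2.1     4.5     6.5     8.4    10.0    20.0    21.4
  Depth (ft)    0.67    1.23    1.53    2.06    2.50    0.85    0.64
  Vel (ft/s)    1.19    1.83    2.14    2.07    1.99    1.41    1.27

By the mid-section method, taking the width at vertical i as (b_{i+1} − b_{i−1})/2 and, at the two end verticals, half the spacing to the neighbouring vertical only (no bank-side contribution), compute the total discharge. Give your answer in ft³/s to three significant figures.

56.0 ft³/s

w_1 = (4.5 − 2.1)/2 = 1.2 ft; q_1 = 1.19 × 0.67 × 1.2 = 0.9568 ft³/s
w_2 = (6.5 − 2.1)/2 = 2.2 ft; q_2 = 1.83 × 1.23 × 2.2 = 4.952 ft³/s
w_3 = (8.4 − 4.5)/2 = 1.95 ft; q_3 = 2.14 × 1.53 × 1.95 = 6.385 ft³/s
w_4 = (10.0 − 6.5)/2 = 1.75 ft; q_4 = 2.07 × 2.06 × 1.75 = 7.462 ft³/s
w_5 = (20.0 − 8.4)/2 = 5.8 ft; q_5 = 1.99 × 2.50 × 5.8 = 28.86 ft³/s
w_6 = (21.4 − 10.0)/2 = 5.7 ft; q_6 = 1.41 × 0.85 × 5.7 = 6.831 ft³/s
w_7 = (21.4 − 20.0)/2 = 0.7 ft; q_7 = 1.27 × 0.64 × 0.7 = 0.5690 ft³/s
Q = Σ qᵢ = 56.01 ft³/s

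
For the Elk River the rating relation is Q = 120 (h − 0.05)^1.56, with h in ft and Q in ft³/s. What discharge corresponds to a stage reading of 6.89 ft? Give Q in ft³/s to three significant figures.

Q = 120 × (6.89 − 0.05)^1.56 = 120 × 6.84^1.56 = 2409 ft³/s

2410 ft³/s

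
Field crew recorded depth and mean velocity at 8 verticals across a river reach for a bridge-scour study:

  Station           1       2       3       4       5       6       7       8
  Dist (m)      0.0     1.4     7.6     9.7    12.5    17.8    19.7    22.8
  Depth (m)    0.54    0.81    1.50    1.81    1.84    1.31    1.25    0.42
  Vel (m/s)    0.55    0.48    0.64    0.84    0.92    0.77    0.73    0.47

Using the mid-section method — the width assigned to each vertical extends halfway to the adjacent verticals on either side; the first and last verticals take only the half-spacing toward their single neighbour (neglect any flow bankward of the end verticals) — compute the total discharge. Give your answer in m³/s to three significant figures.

22.5 m³/s

w_1 = (1.4 − 0.0)/2 = 0.7 m; q_1 = 0.55 × 0.54 × 0.7 = 0.2079 m³/s
w_2 = (7.6 − 0.0)/2 = 3.8 m; q_2 = 0.48 × 0.81 × 3.8 = 1.477 m³/s
w_3 = (9.7 − 1.4)/2 = 4.15 m; q_3 = 0.64 × 1.50 × 4.15 = 3.984 m³/s
w_4 = (12.5 − 7.6)/2 = 2.45 m; q_4 = 0.84 × 1.81 × 2.45 = 3.725 m³/s
w_5 = (17.8 − 9.7)/2 = 4.05 m; q_5 = 0.92 × 1.84 × 4.05 = 6.856 m³/s
w_6 = (19.7 − 12.5)/2 = 3.6 m; q_6 = 0.77 × 1.31 × 3.6 = 3.631 m³/s
w_7 = (22.8 − 17.8)/2 = 2.5 m; q_7 = 0.73 × 1.25 × 2.5 = 2.281 m³/s
w_8 = (22.8 − 19.7)/2 = 1.55 m; q_8 = 0.47 × 0.42 × 1.55 = 0.3060 m³/s
Q = Σ qᵢ = 22.47 m³/s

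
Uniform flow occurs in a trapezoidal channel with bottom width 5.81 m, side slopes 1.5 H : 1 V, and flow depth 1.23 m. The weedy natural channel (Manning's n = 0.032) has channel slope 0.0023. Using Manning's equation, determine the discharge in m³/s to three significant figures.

A = (b + z·y)·y = (5.81 + 1.5×1.23)×1.23 = 9.416 m²
P = b + 2y√(1+z²) = 5.81 + 2×1.23×√(1+1.5²) = 10.24 m
R = A/P = 9.416/10.24 = 0.9191 m
Q = (1/n)·A·R^(2/3)·S^(1/2) = (1/0.032) × 9.416 × 0.9191^(2/3) × 0.0023^(1/2) = 13.34 m³/s

13.3 m³/s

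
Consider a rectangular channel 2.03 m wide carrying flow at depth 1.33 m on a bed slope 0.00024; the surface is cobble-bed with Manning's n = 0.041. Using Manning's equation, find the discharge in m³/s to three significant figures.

0.706 m³/s

A = b·y = 2.03 × 1.33 = 2.700 m²
P = b + 2y = 2.03 + 2×1.33 = 4.690 m
R = A/P = 2.700/4.690 = 0.5757 m
Q = (1/n)·A·R^(2/3)·S^(1/2) = (1/0.041) × 2.700 × 0.5757^(2/3) × 0.00024^(1/2) = 0.7060 m³/s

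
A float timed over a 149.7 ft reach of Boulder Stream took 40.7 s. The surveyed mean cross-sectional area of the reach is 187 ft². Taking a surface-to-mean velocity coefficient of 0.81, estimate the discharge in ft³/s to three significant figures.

v_surface = L / t̄ = 149.7 / 40.7 = 3.678 ft/s
v_mean = 0.81 × 3.678 = 2.979 ft/s
Q = A × v_mean = 187 × 2.979 = 557.1 ft³/s

557 ft³/s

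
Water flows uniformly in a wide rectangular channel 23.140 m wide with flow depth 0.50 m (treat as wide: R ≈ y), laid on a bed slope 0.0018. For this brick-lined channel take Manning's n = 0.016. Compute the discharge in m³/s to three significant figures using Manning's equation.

A = b·y = 23.140 × 0.50 = 11.57 m²
Wide channel: R ≈ y = 0.50 m
Q = (1/n)·A·R^(2/3)·S^(1/2) = (1/0.016) × 11.57 × 0.5000^(2/3) × 0.0018^(1/2) = 19.33 m³/s

19.3 m³/s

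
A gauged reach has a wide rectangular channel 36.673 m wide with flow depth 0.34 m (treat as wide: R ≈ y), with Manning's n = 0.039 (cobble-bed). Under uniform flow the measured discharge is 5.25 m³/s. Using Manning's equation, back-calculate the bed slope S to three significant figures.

0.00114

A = b·y = 36.673 × 0.34 = 12.47 m²
Wide channel: R ≈ y = 0.34 m
S = (Q·n / (1·A·R^(2/3)))² = (5.25×0.039 / (1×12.47×0.4871))² = 0.001136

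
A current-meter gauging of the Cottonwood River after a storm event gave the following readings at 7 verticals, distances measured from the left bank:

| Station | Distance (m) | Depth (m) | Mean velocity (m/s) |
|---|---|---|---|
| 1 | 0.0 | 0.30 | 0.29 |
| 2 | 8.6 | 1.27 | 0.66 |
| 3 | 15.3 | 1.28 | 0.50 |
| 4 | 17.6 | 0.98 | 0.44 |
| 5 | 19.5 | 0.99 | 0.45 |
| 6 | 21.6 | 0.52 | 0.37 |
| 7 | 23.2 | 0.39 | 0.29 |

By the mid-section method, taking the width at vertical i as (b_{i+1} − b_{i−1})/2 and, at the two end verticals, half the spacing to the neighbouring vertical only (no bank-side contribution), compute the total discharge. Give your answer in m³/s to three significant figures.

w_1 = (8.6 − 0.0)/2 = 4.3 m; q_1 = 0.29 × 0.30 × 4.3 = 0.3741 m³/s
w_2 = (15.3 − 0.0)/2 = 7.65 m; q_2 = 0.66 × 1.27 × 7.65 = 6.412 m³/s
w_3 = (17.6 − 8.6)/2 = 4.5 m; q_3 = 0.50 × 1.28 × 4.5 = 2.880 m³/s
w_4 = (19.5 − 15.3)/2 = 2.1 m; q_4 = 0.44 × 0.98 × 2.1 = 0.9055 m³/s
w_5 = (21.6 − 17.6)/2 = 2 m; q_5 = 0.45 × 0.99 × 2 = 0.8910 m³/s
w_6 = (23.2 − 19.5)/2 = 1.85 m; q_6 = 0.37 × 0.52 × 1.85 = 0.3559 m³/s
w_7 = (23.2 − 21.6)/2 = 0.8 m; q_7 = 0.29 × 0.39 × 0.8 = 0.09048 m³/s
Q = Σ qᵢ = 11.91 m³/s

11.9 m³/s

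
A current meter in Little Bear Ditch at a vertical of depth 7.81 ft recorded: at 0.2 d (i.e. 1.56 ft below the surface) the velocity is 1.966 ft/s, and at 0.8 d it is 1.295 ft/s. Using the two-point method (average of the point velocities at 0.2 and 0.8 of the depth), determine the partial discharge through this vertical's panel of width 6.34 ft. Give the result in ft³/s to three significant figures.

v̄ = (1.966 + 1.295) / 2 = 1.631 ft/s
q = v̄ × d × w = 1.631 × 7.81 × 6.34 = 80.73 ft³/s

80.7 ft³/s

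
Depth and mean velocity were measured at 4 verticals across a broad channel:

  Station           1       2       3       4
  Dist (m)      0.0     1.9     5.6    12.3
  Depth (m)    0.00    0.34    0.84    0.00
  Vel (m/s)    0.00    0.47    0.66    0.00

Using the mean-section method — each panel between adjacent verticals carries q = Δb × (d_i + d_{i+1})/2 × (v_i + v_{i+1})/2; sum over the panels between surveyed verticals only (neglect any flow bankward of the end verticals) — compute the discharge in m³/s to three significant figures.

2.24 m³/s

Panel 1-2: Δb = 1.9 m, d̄ = (0.00+0.34)/2 = 0.17, v̄ = (0.00+0.47)/2 = 0.235 → q = 1.9×0.17×0.235 = 0.07591 m³/s
Panel 2-3: Δb = 3.7 m, d̄ = (0.34+0.84)/2 = 0.59, v̄ = (0.47+0.66)/2 = 0.565 → q = 3.7×0.59×0.565 = 1.233 m³/s
Panel 3-4: Δb = 6.7 m, d̄ = (0.84+0.00)/2 = 0.42, v̄ = (0.66+0.00)/2 = 0.33 → q = 6.7×0.42×0.33 = 0.9286 m³/s
Q = Σ q = 2.238 m³/s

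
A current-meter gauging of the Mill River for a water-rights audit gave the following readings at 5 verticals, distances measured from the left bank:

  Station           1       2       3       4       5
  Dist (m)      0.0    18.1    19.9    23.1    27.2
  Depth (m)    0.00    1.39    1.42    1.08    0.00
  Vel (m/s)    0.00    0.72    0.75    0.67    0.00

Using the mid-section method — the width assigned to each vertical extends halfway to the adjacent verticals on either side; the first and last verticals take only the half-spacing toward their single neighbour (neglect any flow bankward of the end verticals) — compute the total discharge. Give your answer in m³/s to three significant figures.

15.3 m³/s

w_2 = (19.9 − 0.0)/2 = 9.95 m; q_2 = 0.72 × 1.39 × 9.95 = 9.958 m³/s
w_3 = (23.1 − 18.1)/2 = 2.5 m; q_3 = 0.75 × 1.42 × 2.5 = 2.663 m³/s
w_4 = (27.2 − 19.9)/2 = 3.65 m; q_4 = 0.67 × 1.08 × 3.65 = 2.641 m³/s
Stations 1, 5 contribute zero (depth or velocity is 0).
Q = Σ qᵢ = 15.26 m³/s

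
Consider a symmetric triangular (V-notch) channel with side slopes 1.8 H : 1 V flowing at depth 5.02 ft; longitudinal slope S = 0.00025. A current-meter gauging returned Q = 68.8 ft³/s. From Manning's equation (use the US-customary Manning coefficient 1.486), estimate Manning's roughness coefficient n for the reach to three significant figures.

A = z·y² = 1.8×5.02² = 45.36 ft²
P = 2y√(1+z²) = 2×5.02×√(1+1.8²) = 20.67 ft
R = A/P = 45.36/20.67 = 2.194 ft
n = (1.486/Q)·A·R^(2/3)·S^(1/2) = (1.486/68.8) × 45.36 × 1.689 × 0.01581 = 0.02616

0.0262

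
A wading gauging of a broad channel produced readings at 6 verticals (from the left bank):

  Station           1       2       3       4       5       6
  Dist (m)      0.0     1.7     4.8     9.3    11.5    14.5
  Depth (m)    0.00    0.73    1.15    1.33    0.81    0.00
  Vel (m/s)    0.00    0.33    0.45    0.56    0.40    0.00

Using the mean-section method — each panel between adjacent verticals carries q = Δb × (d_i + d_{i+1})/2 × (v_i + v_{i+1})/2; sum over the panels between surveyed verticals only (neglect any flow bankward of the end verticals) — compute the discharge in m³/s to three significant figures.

Panel 1-2: Δb = 1.7 m, d̄ = (0.00+0.73)/2 = 0.365, v̄ = (0.00+0.33)/2 = 0.165 → q = 1.7×0.365×0.165 = 0.1024 m³/s
Panel 2-3: Δb = 3.1 m, d̄ = (0.73+1.15)/2 = 0.94, v̄ = (0.33+0.45)/2 = 0.39 → q = 3.1×0.94×0.39 = 1.136 m³/s
Panel 3-4: Δb = 4.5 m, d̄ = (1.15+1.33)/2 = 1.24, v̄ = (0.45+0.56)/2 = 0.505 → q = 4.5×1.24×0.505 = 2.818 m³/s
Panel 4-5: Δb = 2.2 m, d̄ = (1.33+0.81)/2 = 1.07, v̄ = (0.56+0.40)/2 = 0.48 → q = 2.2×1.07×0.48 = 1.130 m³/s
Panel 5-6: Δb = 3 m, d̄ = (0.81+0.00)/2 = 0.405, v̄ = (0.40+0.00)/2 = 0.2 → q = 3×0.405×0.2 = 0.2430 m³/s
Q = Σ q = 5.430 m³/s

5.43 m³/s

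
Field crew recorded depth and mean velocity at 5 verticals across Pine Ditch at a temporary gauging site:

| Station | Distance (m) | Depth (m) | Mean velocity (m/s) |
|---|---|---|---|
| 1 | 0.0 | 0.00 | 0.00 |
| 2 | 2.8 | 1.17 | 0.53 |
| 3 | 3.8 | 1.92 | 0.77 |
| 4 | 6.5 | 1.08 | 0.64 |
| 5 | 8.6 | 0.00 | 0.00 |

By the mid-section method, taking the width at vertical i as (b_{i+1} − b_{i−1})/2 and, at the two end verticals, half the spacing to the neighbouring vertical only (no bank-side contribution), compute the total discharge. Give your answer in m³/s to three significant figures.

5.57 m³/s

w_2 = (3.8 − 0.0)/2 = 1.9 m; q_2 = 0.53 × 1.17 × 1.9 = 1.178 m³/s
w_3 = (6.5 − 2.8)/2 = 1.85 m; q_3 = 0.77 × 1.92 × 1.85 = 2.735 m³/s
w_4 = (8.6 − 3.8)/2 = 2.4 m; q_4 = 0.64 × 1.08 × 2.4 = 1.659 m³/s
Stations 1, 5 contribute zero (depth or velocity is 0).
Q = Σ qᵢ = 5.572 m³/s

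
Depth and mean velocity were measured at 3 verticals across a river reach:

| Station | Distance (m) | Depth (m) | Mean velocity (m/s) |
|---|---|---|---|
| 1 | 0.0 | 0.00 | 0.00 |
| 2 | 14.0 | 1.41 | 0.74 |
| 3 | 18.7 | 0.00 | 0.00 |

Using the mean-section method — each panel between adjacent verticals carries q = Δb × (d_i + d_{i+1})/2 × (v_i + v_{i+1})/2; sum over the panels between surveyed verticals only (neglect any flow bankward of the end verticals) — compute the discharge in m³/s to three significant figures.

4.88 m³/s

Panel 1-2: Δb = 14 m, d̄ = (0.00+1.41)/2 = 0.705, v̄ = (0.00+0.74)/2 = 0.37 → q = 14×0.705×0.37 = 3.652 m³/s
Panel 2-3: Δb = 4.7 m, d̄ = (1.41+0.00)/2 = 0.705, v̄ = (0.74+0.00)/2 = 0.37 → q = 4.7×0.705×0.37 = 1.226 m³/s
Q = Σ q = 4.878 m³/s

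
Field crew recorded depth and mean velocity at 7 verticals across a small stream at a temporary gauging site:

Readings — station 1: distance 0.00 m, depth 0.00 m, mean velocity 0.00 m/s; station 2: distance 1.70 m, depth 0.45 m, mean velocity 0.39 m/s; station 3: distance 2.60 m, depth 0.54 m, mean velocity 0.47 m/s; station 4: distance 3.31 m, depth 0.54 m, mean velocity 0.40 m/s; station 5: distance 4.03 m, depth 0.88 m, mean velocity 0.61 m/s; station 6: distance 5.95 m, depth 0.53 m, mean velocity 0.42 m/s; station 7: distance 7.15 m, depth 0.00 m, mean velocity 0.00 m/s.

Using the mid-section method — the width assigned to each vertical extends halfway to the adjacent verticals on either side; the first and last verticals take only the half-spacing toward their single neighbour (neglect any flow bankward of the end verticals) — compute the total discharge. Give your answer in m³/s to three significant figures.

w_2 = (2.60 − 0.00)/2 = 1.3 m; q_2 = 0.39 × 0.45 × 1.3 = 0.2282 m³/s
w_3 = (3.31 − 1.70)/2 = 0.805 m; q_3 = 0.47 × 0.54 × 0.805 = 0.2043 m³/s
w_4 = (4.03 − 2.60)/2 = 0.715 m; q_4 = 0.40 × 0.54 × 0.715 = 0.1544 m³/s
w_5 = (5.95 − 3.31)/2 = 1.32 m; q_5 = 0.61 × 0.88 × 1.32 = 0.7086 m³/s
w_6 = (7.15 − 4.03)/2 = 1.56 m; q_6 = 0.42 × 0.53 × 1.56 = 0.3473 m³/s
Stations 1, 7 contribute zero (depth or velocity is 0).
Q = Σ qᵢ = 1.643 m³/s

1.64 m³/s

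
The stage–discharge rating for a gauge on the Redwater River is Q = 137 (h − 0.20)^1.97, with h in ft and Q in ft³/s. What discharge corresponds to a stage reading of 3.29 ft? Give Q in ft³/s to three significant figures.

1260 ft³/s

Q = 137 × (3.29 − 0.20)^1.97 = 137 × 3.09^1.97 = 1265 ft³/s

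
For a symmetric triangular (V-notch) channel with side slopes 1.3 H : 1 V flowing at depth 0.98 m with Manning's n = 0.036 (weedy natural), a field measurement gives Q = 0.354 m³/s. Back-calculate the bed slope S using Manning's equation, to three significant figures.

A = z·y² = 1.3×0.98² = 1.249 m²
P = 2y√(1+z²) = 2×0.98×√(1+1.3²) = 3.215 m
R = A/P = 1.249/3.215 = 0.3884 m
S = (Q·n / (1·A·R^(2/3)))² = (0.354×0.036 / (1×1.249×0.5323))² = 0.0003677

0.000368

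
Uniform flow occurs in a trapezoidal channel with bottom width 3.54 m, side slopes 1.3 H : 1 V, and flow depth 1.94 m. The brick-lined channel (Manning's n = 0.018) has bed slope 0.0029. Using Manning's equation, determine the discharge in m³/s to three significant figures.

A = (b + z·y)·y = (3.54 + 1.3×1.94)×1.94 = 11.76 m²
P = b + 2y√(1+z²) = 3.54 + 2×1.94×√(1+1.3²) = 9.904 m
R = A/P = 11.76/9.904 = 1.187 m
Q = (1/n)·A·R^(2/3)·S^(1/2) = (1/0.018) × 11.76 × 1.187^(2/3) × 0.0029^(1/2) = 39.45 m³/s

39.5 m³/s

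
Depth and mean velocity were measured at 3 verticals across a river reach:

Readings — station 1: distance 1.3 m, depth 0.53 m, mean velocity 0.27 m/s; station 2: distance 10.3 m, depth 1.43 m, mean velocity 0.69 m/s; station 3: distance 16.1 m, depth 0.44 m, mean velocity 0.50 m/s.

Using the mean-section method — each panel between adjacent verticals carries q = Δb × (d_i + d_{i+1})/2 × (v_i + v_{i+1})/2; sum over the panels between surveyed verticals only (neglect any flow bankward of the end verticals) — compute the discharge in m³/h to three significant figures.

26900 m³/h

Panel 1-2: Δb = 9 m, d̄ = (0.53+1.43)/2 = 0.98, v̄ = (0.27+0.69)/2 = 0.48 → q = 9×0.98×0.48 = 4.234 m³/s
Panel 2-3: Δb = 5.8 m, d̄ = (1.43+0.44)/2 = 0.935, v̄ = (0.69+0.50)/2 = 0.595 → q = 5.8×0.935×0.595 = 3.227 m³/s
Q = Σ q = 7.460 m³/s
= 7.460 × 3600 = 26860 m³/h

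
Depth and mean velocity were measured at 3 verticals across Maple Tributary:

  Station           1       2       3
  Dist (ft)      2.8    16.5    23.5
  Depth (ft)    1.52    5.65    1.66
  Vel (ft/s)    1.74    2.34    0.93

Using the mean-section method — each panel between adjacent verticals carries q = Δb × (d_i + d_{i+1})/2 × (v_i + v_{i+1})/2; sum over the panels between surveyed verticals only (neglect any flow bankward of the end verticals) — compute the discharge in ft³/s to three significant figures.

Panel 1-2: Δb = 13.7 ft, d̄ = (1.52+5.65)/2 = 3.585, v̄ = (1.74+2.34)/2 = 2.04 → q = 13.7×3.585×2.04 = 100.2 ft³/s
Panel 2-3: Δb = 7 ft, d̄ = (5.65+1.66)/2 = 3.655, v̄ = (2.34+0.93)/2 = 1.635 → q = 7×3.655×1.635 = 41.83 ft³/s
Q = Σ q = 142.0 ft³/s

142 ft³/s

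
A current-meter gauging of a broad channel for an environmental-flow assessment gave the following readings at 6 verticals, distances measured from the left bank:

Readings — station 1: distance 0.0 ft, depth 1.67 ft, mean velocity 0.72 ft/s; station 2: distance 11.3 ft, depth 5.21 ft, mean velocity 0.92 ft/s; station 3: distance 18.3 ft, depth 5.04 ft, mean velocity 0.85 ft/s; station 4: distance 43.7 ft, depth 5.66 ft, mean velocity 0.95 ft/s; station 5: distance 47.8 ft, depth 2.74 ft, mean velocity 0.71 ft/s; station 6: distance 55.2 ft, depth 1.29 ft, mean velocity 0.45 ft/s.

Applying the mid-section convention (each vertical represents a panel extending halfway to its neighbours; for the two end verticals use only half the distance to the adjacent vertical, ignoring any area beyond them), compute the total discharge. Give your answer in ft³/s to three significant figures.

w_1 = (11.3 − 0.0)/2 = 5.65 ft; q_1 = 0.72 × 1.67 × 5.65 = 6.794 ft³/s
w_2 = (18.3 − 0.0)/2 = 9.15 ft; q_2 = 0.92 × 5.21 × 9.15 = 43.86 ft³/s
w_3 = (43.7 − 11.3)/2 = 16.2 ft; q_3 = 0.85 × 5.04 × 16.2 = 69.40 ft³/s
w_4 = (47.8 − 18.3)/2 = 14.75 ft; q_4 = 0.95 × 5.66 × 14.75 = 79.31 ft³/s
w_5 = (55.2 − 43.7)/2 = 5.75 ft; q_5 = 0.71 × 2.74 × 5.75 = 11.19 ft³/s
w_6 = (55.2 − 47.8)/2 = 3.7 ft; q_6 = 0.45 × 1.29 × 3.7 = 2.148 ft³/s
Q = Σ qᵢ = 212.7 ft³/s

213 ft³/s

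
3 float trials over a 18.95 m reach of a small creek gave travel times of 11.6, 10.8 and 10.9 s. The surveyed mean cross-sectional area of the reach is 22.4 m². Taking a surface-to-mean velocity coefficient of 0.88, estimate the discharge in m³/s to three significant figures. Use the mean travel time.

33.7 m³/s

t̄ = (11.6 + 10.8 + 10.9) / 3 = 11.1 s
v_surface = L / t̄ = 18.95 / 11.1 = 1.707 m/s
v_mean = 0.88 × 1.707 = 1.502 m/s
Q = A × v_mean = 22.4 × 1.502 = 33.65 m³/s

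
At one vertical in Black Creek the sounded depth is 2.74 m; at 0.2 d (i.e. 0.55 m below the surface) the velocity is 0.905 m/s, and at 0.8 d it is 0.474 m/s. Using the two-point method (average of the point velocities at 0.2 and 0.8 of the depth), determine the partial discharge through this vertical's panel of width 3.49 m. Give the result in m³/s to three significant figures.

6.59 m³/s

v̄ = (0.905 + 0.474) / 2 = 0.6895 m/s
q = v̄ × d × w = 0.6895 × 2.74 × 3.49 = 6.593 m³/s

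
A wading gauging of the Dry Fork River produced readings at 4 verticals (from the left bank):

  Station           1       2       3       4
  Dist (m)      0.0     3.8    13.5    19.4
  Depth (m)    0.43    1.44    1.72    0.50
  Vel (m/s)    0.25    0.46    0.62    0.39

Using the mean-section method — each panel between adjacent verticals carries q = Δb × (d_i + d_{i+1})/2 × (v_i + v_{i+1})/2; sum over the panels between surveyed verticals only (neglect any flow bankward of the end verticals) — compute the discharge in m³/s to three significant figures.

12.8 m³/s

Panel 1-2: Δb = 3.8 m, d̄ = (0.43+1.44)/2 = 0.935, v̄ = (0.25+0.46)/2 = 0.355 → q = 3.8×0.935×0.355 = 1.261 m³/s
Panel 2-3: Δb = 9.7 m, d̄ = (1.44+1.72)/2 = 1.58, v̄ = (0.46+0.62)/2 = 0.54 → q = 9.7×1.58×0.54 = 8.276 m³/s
Panel 3-4: Δb = 5.9 m, d̄ = (1.72+0.50)/2 = 1.11, v̄ = (0.62+0.39)/2 = 0.505 → q = 5.9×1.11×0.505 = 3.307 m³/s
Q = Σ q = 12.84 m³/s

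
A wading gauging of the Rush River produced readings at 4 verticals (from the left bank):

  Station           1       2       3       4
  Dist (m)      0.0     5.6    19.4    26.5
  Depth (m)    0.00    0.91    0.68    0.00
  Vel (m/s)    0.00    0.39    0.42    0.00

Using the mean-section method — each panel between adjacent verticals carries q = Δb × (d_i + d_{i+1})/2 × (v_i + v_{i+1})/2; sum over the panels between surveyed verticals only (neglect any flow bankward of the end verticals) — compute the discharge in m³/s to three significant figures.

Panel 1-2: Δb = 5.6 m, d̄ = (0.00+0.91)/2 = 0.455, v̄ = (0.00+0.39)/2 = 0.195 → q = 5.6×0.455×0.195 = 0.4969 m³/s
Panel 2-3: Δb = 13.8 m, d̄ = (0.91+0.68)/2 = 0.795, v̄ = (0.39+0.42)/2 = 0.405 → q = 13.8×0.795×0.405 = 4.443 m³/s
Panel 3-4: Δb = 7.1 m, d̄ = (0.68+0.00)/2 = 0.34, v̄ = (0.42+0.00)/2 = 0.21 → q = 7.1×0.34×0.21 = 0.5069 m³/s
Q = Σ q = 5.447 m³/s

5.45 m³/s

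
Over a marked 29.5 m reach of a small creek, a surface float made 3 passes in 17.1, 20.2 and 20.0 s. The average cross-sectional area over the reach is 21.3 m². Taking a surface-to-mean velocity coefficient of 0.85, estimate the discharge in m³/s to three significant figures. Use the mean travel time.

t̄ = (17.1 + 20.2 + 20.0) / 3 = 19.1 s
v_surface = L / t̄ = 29.5 / 19.1 = 1.545 m/s
v_mean = 0.85 × 1.545 = 1.313 m/s
Q = A × v_mean = 21.3 × 1.313 = 27.96 m³/s

28.0 m³/s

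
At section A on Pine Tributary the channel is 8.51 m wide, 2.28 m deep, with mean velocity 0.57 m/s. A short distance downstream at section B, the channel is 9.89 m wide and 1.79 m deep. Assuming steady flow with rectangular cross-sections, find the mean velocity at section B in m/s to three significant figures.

Q = A₁V₁ = (8.51×2.28) × 0.57 = 11.06 m³/s
A₂ = 9.89 × 1.79 = 17.70 m²
V₂ = Q/A₂ = 11.06/17.70 = 0.6247 m/s

0.625 m/s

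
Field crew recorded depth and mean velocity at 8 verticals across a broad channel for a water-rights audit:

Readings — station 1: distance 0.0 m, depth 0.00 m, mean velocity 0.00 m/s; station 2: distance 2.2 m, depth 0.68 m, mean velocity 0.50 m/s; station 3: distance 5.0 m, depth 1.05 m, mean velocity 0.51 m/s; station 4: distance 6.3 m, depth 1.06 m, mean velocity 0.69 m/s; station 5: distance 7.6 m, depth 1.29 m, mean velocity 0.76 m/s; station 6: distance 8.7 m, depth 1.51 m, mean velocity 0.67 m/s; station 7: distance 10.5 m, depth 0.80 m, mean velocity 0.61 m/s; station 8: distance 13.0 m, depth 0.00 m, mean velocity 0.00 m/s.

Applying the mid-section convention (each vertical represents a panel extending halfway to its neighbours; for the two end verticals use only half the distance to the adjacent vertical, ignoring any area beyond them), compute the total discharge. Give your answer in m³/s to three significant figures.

w_2 = (5.0 − 0.0)/2 = 2.5 m; q_2 = 0.50 × 0.68 × 2.5 = 0.8500 m³/s
w_3 = (6.3 − 2.2)/2 = 2.05 m; q_3 = 0.51 × 1.05 × 2.05 = 1.098 m³/s
w_4 = (7.6 − 5.0)/2 = 1.3 m; q_4 = 0.69 × 1.06 × 1.3 = 0.9508 m³/s
w_5 = (8.7 − 6.3)/2 = 1.2 m; q_5 = 0.76 × 1.29 × 1.2 = 1.176 m³/s
w_6 = (10.5 − 7.6)/2 = 1.45 m; q_6 = 0.67 × 1.51 × 1.45 = 1.467 m³/s
w_7 = (13.0 − 8.7)/2 = 2.15 m; q_7 = 0.61 × 0.80 × 2.15 = 1.049 m³/s
Stations 1, 8 contribute zero (depth or velocity is 0).
Q = Σ qᵢ = 6.591 m³/s

6.59 m³/s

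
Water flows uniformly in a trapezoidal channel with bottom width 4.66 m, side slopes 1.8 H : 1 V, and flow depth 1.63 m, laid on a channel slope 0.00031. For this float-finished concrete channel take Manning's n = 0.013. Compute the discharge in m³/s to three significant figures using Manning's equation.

17.7 m³/s

A = (b + z·y)·y = (4.66 + 1.8×1.63)×1.63 = 12.38 m²
P = b + 2y√(1+z²) = 4.66 + 2×1.63×√(1+1.8²) = 11.37 m
R = A/P = 12.38/11.37 = 1.088 m
Q = (1/n)·A·R^(2/3)·S^(1/2) = (1/0.013) × 12.38 × 1.088^(2/3) × 0.00031^(1/2) = 17.74 m³/s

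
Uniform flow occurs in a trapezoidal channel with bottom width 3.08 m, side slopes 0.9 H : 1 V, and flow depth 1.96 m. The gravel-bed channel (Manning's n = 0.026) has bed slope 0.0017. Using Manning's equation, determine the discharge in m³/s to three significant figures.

16.4 m³/s

A = (b + z·y)·y = (3.08 + 0.9×1.96)×1.96 = 9.494 m²
P = b + 2y√(1+z²) = 3.08 + 2×1.96×√(1+0.9²) = 8.354 m
R = A/P = 9.494/8.354 = 1.137 m
Q = (1/n)·A·R^(2/3)·S^(1/2) = (1/0.026) × 9.494 × 1.137^(2/3) × 0.0017^(1/2) = 16.40 m³/s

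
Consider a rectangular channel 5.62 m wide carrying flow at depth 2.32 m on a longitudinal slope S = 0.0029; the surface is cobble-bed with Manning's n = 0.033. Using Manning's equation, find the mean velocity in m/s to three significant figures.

A = b·y = 5.62 × 2.32 = 13.04 m²
P = b + 2y = 5.62 + 2×2.32 = 10.26 m
R = A/P = 13.04/10.26 = 1.271 m
Q = (1/n)·A·R^(2/3)·S^(1/2) = (1/0.033) × 13.04 × 1.271^(2/3) × 0.0029^(1/2) = 24.96 m³/s
V = Q/A = 24.96/13.04 = 1.915 m/s

1.91 m/s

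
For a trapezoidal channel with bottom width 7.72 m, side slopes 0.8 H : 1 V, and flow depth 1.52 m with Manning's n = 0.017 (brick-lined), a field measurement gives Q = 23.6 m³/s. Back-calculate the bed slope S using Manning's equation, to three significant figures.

0.000708

A = (b + z·y)·y = (7.72 + 0.8×1.52)×1.52 = 13.58 m²
P = b + 2y√(1+z²) = 7.72 + 2×1.52×√(1+0.8²) = 11.61 m
R = A/P = 13.58/11.61 = 1.170 m
S = (Q·n / (1·A·R^(2/3)))² = (23.6×0.017 / (1×13.58×1.110))² = 0.0007080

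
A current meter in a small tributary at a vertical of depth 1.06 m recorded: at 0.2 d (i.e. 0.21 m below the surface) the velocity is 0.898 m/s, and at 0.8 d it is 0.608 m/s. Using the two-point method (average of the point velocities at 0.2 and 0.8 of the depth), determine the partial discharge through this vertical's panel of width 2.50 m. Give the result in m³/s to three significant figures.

2.00 m³/s

v̄ = (0.898 + 0.608) / 2 = 0.7530 m/s
q = v̄ × d × w = 0.7530 × 1.06 × 2.50 = 1.995 m³/s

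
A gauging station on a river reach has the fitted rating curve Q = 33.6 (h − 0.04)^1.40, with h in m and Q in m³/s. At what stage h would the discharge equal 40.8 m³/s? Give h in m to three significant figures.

1.19 m

h − h₀ = (Q/C)^(1/b) = (40.8/33.6)^(1/1.40) = 1.149 m
h = 0.04 + 1.149 = 1.189 m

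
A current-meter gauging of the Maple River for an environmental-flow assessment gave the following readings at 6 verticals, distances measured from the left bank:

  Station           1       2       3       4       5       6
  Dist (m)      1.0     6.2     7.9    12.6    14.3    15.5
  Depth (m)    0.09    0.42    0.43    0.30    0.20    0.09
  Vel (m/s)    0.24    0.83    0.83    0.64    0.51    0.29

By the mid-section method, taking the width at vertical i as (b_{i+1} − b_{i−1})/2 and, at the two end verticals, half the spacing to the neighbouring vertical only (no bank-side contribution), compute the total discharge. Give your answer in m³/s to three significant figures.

3.18 m³/s

w_1 = (6.2 − 1.0)/2 = 2.6 m; q_1 = 0.24 × 0.09 × 2.6 = 0.05616 m³/s
w_2 = (7.9 − 1.0)/2 = 3.45 m; q_2 = 0.83 × 0.42 × 3.45 = 1.203 m³/s
w_3 = (12.6 − 6.2)/2 = 3.2 m; q_3 = 0.83 × 0.43 × 3.2 = 1.142 m³/s
w_4 = (14.3 − 7.9)/2 = 3.2 m; q_4 = 0.64 × 0.30 × 3.2 = 0.6144 m³/s
w_5 = (15.5 − 12.6)/2 = 1.45 m; q_5 = 0.51 × 0.20 × 1.45 = 0.1479 m³/s
w_6 = (15.5 − 14.3)/2 = 0.6 m; q_6 = 0.29 × 0.09 × 0.6 = 0.01566 m³/s
Q = Σ qᵢ = 3.179 m³/s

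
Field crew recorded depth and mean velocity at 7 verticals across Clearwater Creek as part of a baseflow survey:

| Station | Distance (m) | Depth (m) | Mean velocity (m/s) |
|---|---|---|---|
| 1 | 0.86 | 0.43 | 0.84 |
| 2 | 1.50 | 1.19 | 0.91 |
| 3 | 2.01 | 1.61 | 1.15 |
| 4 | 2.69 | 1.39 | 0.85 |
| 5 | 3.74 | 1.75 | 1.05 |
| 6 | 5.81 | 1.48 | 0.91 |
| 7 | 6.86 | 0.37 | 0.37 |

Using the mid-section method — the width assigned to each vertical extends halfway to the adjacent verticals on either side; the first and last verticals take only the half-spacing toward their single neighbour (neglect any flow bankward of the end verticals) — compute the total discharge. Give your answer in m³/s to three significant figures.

w_1 = (1.50 − 0.86)/2 = 0.32 m; q_1 = 0.84 × 0.43 × 0.32 = 0.1156 m³/s
w_2 = (2.01 − 0.86)/2 = 0.575 m; q_2 = 0.91 × 1.19 × 0.575 = 0.6227 m³/s
w_3 = (2.69 − 1.50)/2 = 0.595 m; q_3 = 1.15 × 1.61 × 0.595 = 1.102 m³/s
w_4 = (3.74 − 2.01)/2 = 0.865 m; q_4 = 0.85 × 1.39 × 0.865 = 1.022 m³/s
w_5 = (5.81 − 2.69)/2 = 1.56 m; q_5 = 1.05 × 1.75 × 1.56 = 2.867 m³/s
w_6 = (6.86 − 3.74)/2 = 1.56 m; q_6 = 0.91 × 1.48 × 1.56 = 2.101 m³/s
w_7 = (6.86 − 5.81)/2 = 0.525 m; q_7 = 0.37 × 0.37 × 0.525 = 0.07187 m³/s
Q = Σ qᵢ = 7.901 m³/s

7.90 m³/s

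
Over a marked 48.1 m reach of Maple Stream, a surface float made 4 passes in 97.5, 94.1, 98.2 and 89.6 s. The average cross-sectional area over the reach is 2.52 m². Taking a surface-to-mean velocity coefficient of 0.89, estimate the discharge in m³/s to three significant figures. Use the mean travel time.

t̄ = (97.5 + 94.1 + 98.2 + 89.6) / 4 = 94.85 s
v_surface = L / t̄ = 48.1 / 94.85 = 0.5071 m/s
v_mean = 0.89 × 0.5071 = 0.4513 m/s
Q = A × v_mean = 2.52 × 0.4513 = 1.137 m³/s

1.14 m³/s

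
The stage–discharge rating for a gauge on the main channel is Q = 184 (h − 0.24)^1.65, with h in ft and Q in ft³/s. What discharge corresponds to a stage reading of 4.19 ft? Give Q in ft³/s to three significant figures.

1780 ft³/s

Q = 184 × (4.19 − 0.24)^1.65 = 184 × 3.95^1.65 = 1775 ft³/s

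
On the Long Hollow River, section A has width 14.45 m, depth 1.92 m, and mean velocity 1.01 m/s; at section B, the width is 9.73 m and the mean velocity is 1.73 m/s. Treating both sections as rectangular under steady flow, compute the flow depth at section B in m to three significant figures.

1.66 m

Q = A₁V₁ = (14.45×1.92) × 1.01 = 28.02 m³/s
d₂ = Q/(b₂ V₂) = 28.02/(9.73×1.73) = 1.665 m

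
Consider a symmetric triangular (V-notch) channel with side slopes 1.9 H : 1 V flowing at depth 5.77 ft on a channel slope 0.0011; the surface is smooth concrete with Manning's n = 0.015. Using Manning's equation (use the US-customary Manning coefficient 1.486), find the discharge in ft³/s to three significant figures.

388 ft³/s

A = z·y² = 1.9×5.77² = 63.26 ft²
P = 2y√(1+z²) = 2×5.77×√(1+1.9²) = 24.78 ft
R = A/P = 63.26/24.78 = 2.553 ft
Q = (1.486/n)·A·R^(2/3)·S^(1/2) = (1.486/0.015) × 63.26 × 2.553^(2/3) × 0.0011^(1/2) = 388.2 ft³/s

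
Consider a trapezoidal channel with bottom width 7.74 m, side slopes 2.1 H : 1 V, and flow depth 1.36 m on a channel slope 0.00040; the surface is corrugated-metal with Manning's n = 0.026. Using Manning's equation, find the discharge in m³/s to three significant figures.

11.3 m³/s

A = (b + z·y)·y = (7.74 + 2.1×1.36)×1.36 = 14.41 m²
P = b + 2y√(1+z²) = 7.74 + 2×1.36×√(1+2.1²) = 14.07 m
R = A/P = 14.41/14.07 = 1.024 m
Q = (1/n)·A·R^(2/3)·S^(1/2) = (1/0.026) × 14.41 × 1.024^(2/3) × 0.00040^(1/2) = 11.27 m³/s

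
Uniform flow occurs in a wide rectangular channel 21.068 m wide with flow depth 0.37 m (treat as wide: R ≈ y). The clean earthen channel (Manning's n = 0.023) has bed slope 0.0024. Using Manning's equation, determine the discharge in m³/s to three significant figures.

8.56 m³/s

A = b·y = 21.068 × 0.37 = 7.795 m²
Wide channel: R ≈ y = 0.37 m
Q = (1/n)·A·R^(2/3)·S^(1/2) = (1/0.023) × 7.795 × 0.3700^(2/3) × 0.0024^(1/2) = 8.557 m³/s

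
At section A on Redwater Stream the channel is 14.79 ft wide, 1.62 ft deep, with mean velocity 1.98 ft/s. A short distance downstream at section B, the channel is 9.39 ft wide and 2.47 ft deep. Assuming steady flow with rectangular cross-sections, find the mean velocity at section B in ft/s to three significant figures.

2.05 ft/s

Q = A₁V₁ = (14.79×1.62) × 1.98 = 47.44 ft³/s
A₂ = 9.39 × 2.47 = 23.19 ft²
V₂ = Q/A₂ = 47.44/23.19 = 2.045 ft/s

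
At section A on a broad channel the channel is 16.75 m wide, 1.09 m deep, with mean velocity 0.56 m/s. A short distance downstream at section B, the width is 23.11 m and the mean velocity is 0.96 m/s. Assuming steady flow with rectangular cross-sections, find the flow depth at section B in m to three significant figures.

0.461 m

Q = A₁V₁ = (16.75×1.09) × 0.56 = 10.22 m³/s
d₂ = Q/(b₂ V₂) = 10.22/(23.11×0.96) = 0.4608 m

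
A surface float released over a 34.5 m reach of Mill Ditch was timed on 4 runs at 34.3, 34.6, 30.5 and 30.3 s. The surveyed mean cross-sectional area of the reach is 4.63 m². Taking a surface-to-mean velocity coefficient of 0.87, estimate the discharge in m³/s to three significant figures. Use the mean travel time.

4.29 m³/s

t̄ = (34.3 + 34.6 + 30.5 + 30.3) / 4 = 32.425 s
v_surface = L / t̄ = 34.5 / 32.425 = 1.064 m/s
v_mean = 0.87 × 1.064 = 0.9257 m/s
Q = A × v_mean = 4.63 × 0.9257 = 4.286 m³/s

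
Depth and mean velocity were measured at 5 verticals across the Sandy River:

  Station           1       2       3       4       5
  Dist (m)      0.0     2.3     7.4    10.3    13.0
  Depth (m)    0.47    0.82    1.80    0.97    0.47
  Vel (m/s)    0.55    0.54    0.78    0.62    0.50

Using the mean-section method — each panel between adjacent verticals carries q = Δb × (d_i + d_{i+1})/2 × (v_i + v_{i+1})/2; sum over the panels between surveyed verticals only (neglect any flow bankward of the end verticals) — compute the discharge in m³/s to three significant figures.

9.12 m³/s

Panel 1-2: Δb = 2.3 m, d̄ = (0.47+0.82)/2 = 0.645, v̄ = (0.55+0.54)/2 = 0.545 → q = 2.3×0.645×0.545 = 0.8085 m³/s
Panel 2-3: Δb = 5.1 m, d̄ = (0.82+1.80)/2 = 1.31, v̄ = (0.54+0.78)/2 = 0.66 → q = 5.1×1.31×0.66 = 4.409 m³/s
Panel 3-4: Δb = 2.9 m, d̄ = (1.80+0.97)/2 = 1.385, v̄ = (0.78+0.62)/2 = 0.7 → q = 2.9×1.385×0.7 = 2.812 m³/s
Panel 4-5: Δb = 2.7 m, d̄ = (0.97+0.47)/2 = 0.72, v̄ = (0.62+0.50)/2 = 0.56 → q = 2.7×0.72×0.56 = 1.089 m³/s
Q = Σ q = 9.118 m³/s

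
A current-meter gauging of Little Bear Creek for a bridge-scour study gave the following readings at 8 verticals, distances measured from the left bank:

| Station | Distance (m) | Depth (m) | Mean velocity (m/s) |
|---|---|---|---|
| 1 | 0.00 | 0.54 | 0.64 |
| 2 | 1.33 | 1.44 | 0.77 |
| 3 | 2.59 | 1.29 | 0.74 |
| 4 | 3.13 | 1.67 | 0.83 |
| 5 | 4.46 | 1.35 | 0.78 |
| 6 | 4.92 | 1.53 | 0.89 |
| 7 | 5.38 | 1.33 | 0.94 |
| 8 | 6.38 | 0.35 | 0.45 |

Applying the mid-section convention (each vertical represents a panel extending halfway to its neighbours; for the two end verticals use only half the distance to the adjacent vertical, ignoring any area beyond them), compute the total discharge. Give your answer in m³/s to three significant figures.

6.38 m³/s

w_1 = (1.33 − 0.00)/2 = 0.665 m; q_1 = 0.64 × 0.54 × 0.665 = 0.2298 m³/s
w_2 = (2.59 − 0.00)/2 = 1.295 m; q_2 = 0.77 × 1.44 × 1.295 = 1.436 m³/s
w_3 = (3.13 − 1.33)/2 = 0.9 m; q_3 = 0.74 × 1.29 × 0.9 = 0.8591 m³/s
w_4 = (4.46 − 2.59)/2 = 0.935 m; q_4 = 0.83 × 1.67 × 0.935 = 1.296 m³/s
w_5 = (4.92 − 3.13)/2 = 0.895 m; q_5 = 0.78 × 1.35 × 0.895 = 0.9424 m³/s
w_6 = (5.38 − 4.46)/2 = 0.46 m; q_6 = 0.89 × 1.53 × 0.46 = 0.6264 m³/s
w_7 = (6.38 − 4.92)/2 = 0.73 m; q_7 = 0.94 × 1.33 × 0.73 = 0.9126 m³/s
w_8 = (6.38 − 5.38)/2 = 0.5 m; q_8 = 0.45 × 0.35 × 0.5 = 0.07875 m³/s
Q = Σ qᵢ = 6.381 m³/s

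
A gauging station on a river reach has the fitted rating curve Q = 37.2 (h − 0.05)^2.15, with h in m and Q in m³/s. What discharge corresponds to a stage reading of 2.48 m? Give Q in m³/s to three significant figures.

Q = 37.2 × (2.48 − 0.05)^2.15 = 37.2 × 2.43^2.15 = 251.0 m³/s

251 m³/s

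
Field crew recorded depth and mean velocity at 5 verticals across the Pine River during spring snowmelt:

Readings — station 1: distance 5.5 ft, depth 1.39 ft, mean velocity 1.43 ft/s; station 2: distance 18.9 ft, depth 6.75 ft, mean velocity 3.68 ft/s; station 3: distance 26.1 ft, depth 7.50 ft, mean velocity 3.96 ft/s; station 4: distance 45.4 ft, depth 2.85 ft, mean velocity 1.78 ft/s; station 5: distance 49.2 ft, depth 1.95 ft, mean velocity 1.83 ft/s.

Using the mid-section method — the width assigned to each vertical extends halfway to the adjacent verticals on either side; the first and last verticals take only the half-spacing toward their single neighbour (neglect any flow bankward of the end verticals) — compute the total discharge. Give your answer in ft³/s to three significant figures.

w_1 = (18.9 − 5.5)/2 = 6.7 ft; q_1 = 1.43 × 1.39 × 6.7 = 13.32 ft³/s
w_2 = (26.1 − 5.5)/2 = 10.3 ft; q_2 = 3.68 × 6.75 × 10.3 = 255.9 ft³/s
w_3 = (45.4 − 18.9)/2 = 13.25 ft; q_3 = 3.96 × 7.50 × 13.25 = 393.5 ft³/s
w_4 = (49.2 − 26.1)/2 = 11.55 ft; q_4 = 1.78 × 2.85 × 11.55 = 58.59 ft³/s
w_5 = (49.2 − 45.4)/2 = 1.9 ft; q_5 = 1.83 × 1.95 × 1.9 = 6.780 ft³/s
Q = Σ qᵢ = 728.1 ft³/s

728 ft³/s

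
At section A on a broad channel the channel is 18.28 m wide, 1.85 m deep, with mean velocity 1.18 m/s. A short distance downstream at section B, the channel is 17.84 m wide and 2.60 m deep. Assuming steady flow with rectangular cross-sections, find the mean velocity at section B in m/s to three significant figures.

0.860 m/s

Q = A₁V₁ = (18.28×1.85) × 1.18 = 39.91 m³/s
A₂ = 17.84 × 2.60 = 46.38 m²
V₂ = Q/A₂ = 39.91/46.38 = 0.8603 m/s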